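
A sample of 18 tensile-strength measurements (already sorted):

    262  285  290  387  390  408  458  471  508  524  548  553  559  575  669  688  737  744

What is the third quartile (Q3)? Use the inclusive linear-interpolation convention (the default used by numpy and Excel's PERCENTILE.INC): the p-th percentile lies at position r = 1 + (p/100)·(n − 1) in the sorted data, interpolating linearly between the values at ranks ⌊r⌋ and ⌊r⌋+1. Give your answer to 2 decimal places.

n = 18.
r = 1 + (75/100)·(18 − 1) = 1 + 12.75 = 13.75.
Rank 13 is 559 and rank 14 is 575.
Interpolate: 559 + 0.75·(575 − 559) = 559 + 0.75·16 = 571.

571.00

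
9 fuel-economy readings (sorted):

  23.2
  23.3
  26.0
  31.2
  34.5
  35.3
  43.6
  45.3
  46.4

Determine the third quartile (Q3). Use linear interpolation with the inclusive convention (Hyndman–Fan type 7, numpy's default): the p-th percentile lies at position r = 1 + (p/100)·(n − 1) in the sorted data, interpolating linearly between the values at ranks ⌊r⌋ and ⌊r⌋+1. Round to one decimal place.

43.6

n = 9.
r = 1 + (75/100)·(9 − 1) = 1 + 6 = 7.
r is an integer, so P75 is the value at rank 7: 43.6.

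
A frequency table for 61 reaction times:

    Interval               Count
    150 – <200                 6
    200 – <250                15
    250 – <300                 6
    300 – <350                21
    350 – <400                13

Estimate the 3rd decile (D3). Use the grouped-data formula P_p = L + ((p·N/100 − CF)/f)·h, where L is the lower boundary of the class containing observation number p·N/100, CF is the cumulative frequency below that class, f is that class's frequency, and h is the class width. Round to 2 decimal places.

N = 61; target position k = 30/100 · 61 = 18.3.
Cumulative frequencies: 6, 21, 27, 48, 61.
Observation 18.3 falls in the class 200 – <250.
L = 200, CF = 6, f = 15, h = 50.
P30 = 200 + ((18.3 − 6)/15)·50 = 200 + 41 = 241.

241.00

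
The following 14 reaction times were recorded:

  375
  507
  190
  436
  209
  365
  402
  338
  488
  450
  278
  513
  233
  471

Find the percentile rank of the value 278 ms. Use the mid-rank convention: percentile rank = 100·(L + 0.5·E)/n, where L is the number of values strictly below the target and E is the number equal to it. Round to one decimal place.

Sorted: 190, 209, 233, 278, 338, 365, 375, 402, 436, 450, 471, 488, 507, 513.
Count below 278: L = 3; count equal: E = 1; n = 14.
Percentile rank = 100·(3 + 0.5·1)/14 = 100·3.5/14 = 25.

25.0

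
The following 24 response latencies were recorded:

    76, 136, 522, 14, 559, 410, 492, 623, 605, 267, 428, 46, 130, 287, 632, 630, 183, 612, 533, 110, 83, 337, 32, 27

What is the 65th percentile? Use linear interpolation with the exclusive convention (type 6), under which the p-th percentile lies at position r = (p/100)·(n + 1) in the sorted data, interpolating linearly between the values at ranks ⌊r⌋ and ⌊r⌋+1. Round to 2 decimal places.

499.50

Sorted: 14, 27, 32, 46, 76, 83, 110, 130, 136, 183, 267, 287, 337, 410, 428, 492, 522, 533, 559, 605, 612, 623, 630, 632.
n = 24.
r = (65/100)·(24 + 1) = 16.25.
Rank 16 is 492 and rank 17 is 522.
Interpolate: 492 + 0.25·(522 − 492) = 492 + 0.25·30 = 499.5.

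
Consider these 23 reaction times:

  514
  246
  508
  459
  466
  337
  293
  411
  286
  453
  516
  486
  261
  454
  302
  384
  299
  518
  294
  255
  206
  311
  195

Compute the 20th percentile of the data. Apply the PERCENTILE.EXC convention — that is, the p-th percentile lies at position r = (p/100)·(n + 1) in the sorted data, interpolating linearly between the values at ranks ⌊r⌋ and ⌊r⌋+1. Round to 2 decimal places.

Sorted: 195, 206, 246, 255, 261, 286, 293, 294, 299, 302, 311, 337, 384, 411, 453, 454, 459, 466, 486, 508, 514, 516, 518.
n = 23.
r = (20/100)·(23 + 1) = 4.8.
Rank 4 is 255 and rank 5 is 261.
Interpolate: 255 + 0.8·(261 − 255) = 255 + 0.8·6 = 259.8.

259.80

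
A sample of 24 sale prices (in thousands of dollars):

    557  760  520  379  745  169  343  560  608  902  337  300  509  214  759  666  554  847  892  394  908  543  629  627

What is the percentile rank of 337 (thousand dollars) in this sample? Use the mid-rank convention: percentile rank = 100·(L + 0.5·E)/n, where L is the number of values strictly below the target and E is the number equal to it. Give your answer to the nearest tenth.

14.6

Sorted: 169, 214, 300, 337, 343, 379, 394, 509, 520, 543, 554, 557, 560, 608, 627, 629, 666, 745, 759, 760, 847, 892, 902, 908.
Count below 337: L = 3; count equal: E = 1; n = 24.
Percentile rank = 100·(3 + 0.5·1)/24 = 100·3.5/24 = 14.58.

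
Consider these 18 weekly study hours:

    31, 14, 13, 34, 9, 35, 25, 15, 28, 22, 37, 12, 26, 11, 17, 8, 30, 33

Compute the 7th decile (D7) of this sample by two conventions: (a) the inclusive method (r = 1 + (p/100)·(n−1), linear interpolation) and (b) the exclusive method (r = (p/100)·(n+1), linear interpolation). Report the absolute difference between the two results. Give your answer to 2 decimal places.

0.50

Sorted: 8, 9, 11, 12, 13, 14, 15, 17, 22, 25, 26, 28, 30, 31, 33, 34, 35, 37.
n = 18.
(a) r = 12.9; between ranks 12 (28) and 13 (30): 29.8.
(b) r = 13.3; between ranks 13 (30) and 14 (31): 30.3.
|29.8 − 30.3| = 0.5.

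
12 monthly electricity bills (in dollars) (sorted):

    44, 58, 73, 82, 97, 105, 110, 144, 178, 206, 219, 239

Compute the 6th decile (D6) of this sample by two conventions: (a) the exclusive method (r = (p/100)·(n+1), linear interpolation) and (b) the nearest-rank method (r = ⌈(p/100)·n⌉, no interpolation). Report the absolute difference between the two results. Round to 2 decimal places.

n = 12.
(a) r = 7.8; between ranks 7 (110) and 8 (144): 137.2.
(b) the nearest-rank method: rank 8 → 144.
|137.2 − 144| = 6.8.

6.80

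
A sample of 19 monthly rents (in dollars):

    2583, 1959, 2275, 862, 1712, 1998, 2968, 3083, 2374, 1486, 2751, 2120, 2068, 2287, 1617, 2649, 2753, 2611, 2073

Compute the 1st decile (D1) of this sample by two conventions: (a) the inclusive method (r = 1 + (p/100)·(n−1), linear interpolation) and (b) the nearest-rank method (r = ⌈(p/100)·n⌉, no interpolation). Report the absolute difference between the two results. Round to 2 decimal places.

Sorted: 862, 1486, 1617, 1712, 1959, 1998, 2068, 2073, 2120, 2275, 2287, 2374, 2583, 2611, 2649, 2751, 2753, 2968, 3083.
n = 19.
(a) r = 2.8; between ranks 2 (1486) and 3 (1617): 1590.8.
(b) the nearest-rank method: rank 2 → 1486.
|1590.8 − 1486| = 104.8.

104.80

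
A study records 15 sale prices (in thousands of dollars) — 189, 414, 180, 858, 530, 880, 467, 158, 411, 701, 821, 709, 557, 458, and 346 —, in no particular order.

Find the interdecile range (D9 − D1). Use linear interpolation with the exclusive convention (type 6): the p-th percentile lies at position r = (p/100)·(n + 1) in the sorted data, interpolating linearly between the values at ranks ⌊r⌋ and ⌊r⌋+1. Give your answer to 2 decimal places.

695.60

Sorted: 158, 180, 189, 346, 411, 414, 458, 467, 530, 557, 701, 709, 821, 858, 880.
n = 15.
P10: r = 1.6; ranks 1–2 are 158, 180; interpolating gives 171.2.
P90: r = 14.4; ranks 14–15 are 858, 880; interpolating gives 866.8.
Difference: 866.8 − 171.2 = 695.6.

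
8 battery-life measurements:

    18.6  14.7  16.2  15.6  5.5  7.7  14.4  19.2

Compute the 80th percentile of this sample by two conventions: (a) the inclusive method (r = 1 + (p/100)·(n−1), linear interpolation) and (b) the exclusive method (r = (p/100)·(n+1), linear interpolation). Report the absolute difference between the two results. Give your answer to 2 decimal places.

Sorted: 5.5, 7.7, 14.4, 14.7, 15.6, 16.2, 18.6, 19.2.
n = 8.
(a) r = 6.6; between ranks 6 (16.2) and 7 (18.6): 17.64.
(b) r = 7.2; between ranks 7 (18.6) and 8 (19.2): 18.72.
|17.64 − 18.72| = 1.08.

1.08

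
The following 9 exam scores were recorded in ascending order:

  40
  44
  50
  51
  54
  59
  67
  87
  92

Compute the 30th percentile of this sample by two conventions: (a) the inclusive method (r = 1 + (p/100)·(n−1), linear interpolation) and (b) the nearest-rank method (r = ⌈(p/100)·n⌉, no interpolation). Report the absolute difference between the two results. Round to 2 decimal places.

0.40

n = 9.
(a) r = 3.4; between ranks 3 (50) and 4 (51): 50.4.
(b) the nearest-rank method: rank 3 → 50.
|50.4 − 50| = 0.4.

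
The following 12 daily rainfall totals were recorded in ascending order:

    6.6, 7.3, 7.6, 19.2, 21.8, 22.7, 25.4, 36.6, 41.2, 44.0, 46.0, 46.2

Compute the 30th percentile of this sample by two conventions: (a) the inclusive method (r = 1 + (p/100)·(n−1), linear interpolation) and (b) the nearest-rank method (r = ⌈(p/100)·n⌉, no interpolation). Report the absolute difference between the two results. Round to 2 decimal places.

n = 12.
(a) r = 4.3; between ranks 4 (19.2) and 5 (21.8): 19.98.
(b) the nearest-rank method: rank 4 → 19.2.
|19.98 − 19.2| = 0.78.

0.78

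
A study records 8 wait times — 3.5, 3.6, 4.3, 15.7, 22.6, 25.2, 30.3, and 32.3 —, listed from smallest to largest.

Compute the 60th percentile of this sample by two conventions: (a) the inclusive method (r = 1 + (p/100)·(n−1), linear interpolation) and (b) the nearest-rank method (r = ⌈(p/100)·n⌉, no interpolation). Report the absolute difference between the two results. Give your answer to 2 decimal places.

0.52

n = 8.
(a) r = 5.2; between ranks 5 (22.6) and 6 (25.2): 23.12.
(b) the nearest-rank method: rank 5 → 22.6.
|23.12 − 22.6| = 0.52.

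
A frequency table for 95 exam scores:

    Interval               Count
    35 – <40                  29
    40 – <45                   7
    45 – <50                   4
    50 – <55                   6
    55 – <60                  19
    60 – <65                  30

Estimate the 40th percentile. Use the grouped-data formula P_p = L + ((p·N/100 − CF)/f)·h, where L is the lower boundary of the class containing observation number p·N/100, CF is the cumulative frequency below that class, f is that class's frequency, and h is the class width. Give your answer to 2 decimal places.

N = 95; target position k = 40/100 · 95 = 38.
Cumulative frequencies: 29, 36, 40, 46, 65, 95.
Observation 38 falls in the class 45 – <50.
L = 45, CF = 36, f = 4, h = 5.
P40 = 45 + ((38 − 36)/4)·5 = 45 + 2.5 = 47.5.

47.50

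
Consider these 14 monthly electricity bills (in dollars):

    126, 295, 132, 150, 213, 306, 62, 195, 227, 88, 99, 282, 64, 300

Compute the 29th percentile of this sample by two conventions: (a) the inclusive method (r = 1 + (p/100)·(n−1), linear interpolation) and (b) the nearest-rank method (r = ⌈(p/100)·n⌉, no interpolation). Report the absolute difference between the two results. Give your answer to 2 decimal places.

6.21

Sorted: 62, 64, 88, 99, 126, 132, 150, 195, 213, 227, 282, 295, 300, 306.
n = 14.
(a) r = 4.77; between ranks 4 (99) and 5 (126): 119.79.
(b) the nearest-rank method: rank 5 → 126.
|119.79 − 126| = 6.21.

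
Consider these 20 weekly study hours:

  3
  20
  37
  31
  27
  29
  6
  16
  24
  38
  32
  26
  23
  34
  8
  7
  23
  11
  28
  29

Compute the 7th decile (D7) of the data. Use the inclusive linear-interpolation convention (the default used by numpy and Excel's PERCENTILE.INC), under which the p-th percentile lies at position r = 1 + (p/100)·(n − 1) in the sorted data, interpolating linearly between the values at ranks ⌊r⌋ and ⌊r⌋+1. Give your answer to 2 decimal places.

29.00

Sorted: 3, 6, 7, 8, 11, 16, 20, 23, 23, 24, 26, 27, 28, 29, 29, 31, 32, 34, 37, 38.
n = 20.
r = 1 + (70/100)·(20 − 1) = 1 + 13.3 = 14.3.
Rank 14 is 29 and rank 15 is 29.
Interpolate: 29 + 0.3·(29 − 29) = 29 + 0.3·0 = 29.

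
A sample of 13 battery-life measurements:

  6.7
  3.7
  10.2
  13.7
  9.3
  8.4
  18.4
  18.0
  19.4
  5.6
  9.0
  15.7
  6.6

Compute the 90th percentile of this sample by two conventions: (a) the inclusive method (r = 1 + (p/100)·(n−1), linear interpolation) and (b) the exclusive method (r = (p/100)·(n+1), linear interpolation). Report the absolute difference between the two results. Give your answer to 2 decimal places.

0.68

Sorted: 3.7, 5.6, 6.6, 6.7, 8.4, 9.0, 9.3, 10.2, 13.7, 15.7, 18.0, 18.4, 19.4.
n = 13.
(a) r = 11.8; between ranks 11 (18.0) and 12 (18.4): 18.32.
(b) r = 12.6; between ranks 12 (18.4) and 13 (19.4): 19.
|18.32 − 19| = 0.68.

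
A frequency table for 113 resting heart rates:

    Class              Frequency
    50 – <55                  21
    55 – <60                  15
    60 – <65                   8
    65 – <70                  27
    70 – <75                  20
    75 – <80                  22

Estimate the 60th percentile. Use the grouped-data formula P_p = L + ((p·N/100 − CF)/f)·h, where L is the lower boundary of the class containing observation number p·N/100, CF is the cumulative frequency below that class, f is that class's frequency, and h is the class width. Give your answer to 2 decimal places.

N = 113; target position k = 60/100 · 113 = 67.8.
Cumulative frequencies: 21, 36, 44, 71, 91, 113.
Observation 67.8 falls in the class 65 – <70.
L = 65, CF = 44, f = 27, h = 5.
P60 = 65 + ((67.8 − 44)/27)·5 = 65 + 4.40741 = 69.4074.

69.41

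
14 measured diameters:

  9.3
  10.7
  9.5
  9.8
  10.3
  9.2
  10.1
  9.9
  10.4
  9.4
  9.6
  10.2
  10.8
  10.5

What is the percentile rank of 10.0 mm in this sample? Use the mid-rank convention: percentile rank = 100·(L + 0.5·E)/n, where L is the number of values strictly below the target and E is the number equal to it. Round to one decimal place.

Sorted: 9.2, 9.3, 9.4, 9.5, 9.6, 9.8, 9.9, 10.1, 10.2, 10.3, 10.4, 10.5, 10.7, 10.8.
Count below 10.0: L = 7; count equal: E = 0; n = 14.
Percentile rank = 100·(7 + 0.5·0)/14 = 100·7/14 = 50.

50.0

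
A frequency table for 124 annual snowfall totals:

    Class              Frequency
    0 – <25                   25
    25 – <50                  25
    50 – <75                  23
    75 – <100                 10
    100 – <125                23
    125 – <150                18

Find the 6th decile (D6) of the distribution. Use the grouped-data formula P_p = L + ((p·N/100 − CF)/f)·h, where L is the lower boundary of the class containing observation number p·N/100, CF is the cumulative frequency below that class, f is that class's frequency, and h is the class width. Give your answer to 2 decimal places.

N = 124; target position k = 60/100 · 124 = 74.4.
Cumulative frequencies: 25, 50, 73, 83, 106, 124.
Observation 74.4 falls in the class 75 – <100.
L = 75, CF = 73, f = 10, h = 25.
P60 = 75 + ((74.4 − 73)/10)·25 = 75 + 3.5 = 78.5.

78.50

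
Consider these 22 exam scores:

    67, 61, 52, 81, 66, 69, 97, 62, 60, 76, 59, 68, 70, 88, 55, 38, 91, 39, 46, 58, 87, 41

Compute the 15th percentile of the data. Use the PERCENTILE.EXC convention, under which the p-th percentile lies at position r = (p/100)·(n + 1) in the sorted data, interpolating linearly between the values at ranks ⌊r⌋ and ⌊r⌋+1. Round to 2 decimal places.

Sorted: 38, 39, 41, 46, 52, 55, 58, 59, 60, 61, 62, 66, 67, 68, 69, 70, 76, 81, 87, 88, 91, 97.
n = 22.
r = (15/100)·(22 + 1) = 3.45.
Rank 3 is 41 and rank 4 is 46.
Interpolate: 41 + 0.45·(46 − 41) = 41 + 0.45·5 = 43.25.

43.25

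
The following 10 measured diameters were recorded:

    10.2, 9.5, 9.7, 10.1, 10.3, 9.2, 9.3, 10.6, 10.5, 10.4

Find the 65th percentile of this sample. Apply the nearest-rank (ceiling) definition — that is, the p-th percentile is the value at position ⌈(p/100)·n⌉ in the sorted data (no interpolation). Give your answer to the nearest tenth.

10.3

Sorted: 9.2, 9.3, 9.5, 9.7, 10.1, 10.2, 10.3, 10.4, 10.5, 10.6.
n = 10.
Position = ⌈65/100 · 10⌉ = ⌈6.5⌉ = 7.
The value at rank 7 is 10.3.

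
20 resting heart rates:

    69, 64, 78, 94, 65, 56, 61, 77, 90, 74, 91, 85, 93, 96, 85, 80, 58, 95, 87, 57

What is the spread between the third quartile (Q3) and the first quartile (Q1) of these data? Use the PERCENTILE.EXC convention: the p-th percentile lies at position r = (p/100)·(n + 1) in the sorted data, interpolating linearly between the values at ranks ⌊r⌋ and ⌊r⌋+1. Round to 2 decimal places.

26.50

Sorted: 56, 57, 58, 61, 64, 65, 69, 74, 77, 78, 80, 85, 85, 87, 90, 91, 93, 94, 95, 96.
n = 20.
P25: r = 5.25; ranks 5–6 are 64, 65; interpolating gives 64.25.
P75: r = 15.75; ranks 15–16 are 90, 91; interpolating gives 90.75.
Difference: 90.75 − 64.25 = 26.5.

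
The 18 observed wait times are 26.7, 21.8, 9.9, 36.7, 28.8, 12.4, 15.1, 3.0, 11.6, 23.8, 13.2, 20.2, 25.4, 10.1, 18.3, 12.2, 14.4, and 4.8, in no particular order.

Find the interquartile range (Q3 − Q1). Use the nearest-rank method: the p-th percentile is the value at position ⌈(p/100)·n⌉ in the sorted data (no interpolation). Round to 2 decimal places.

Sorted: 3.0, 4.8, 9.9, 10.1, 11.6, 12.2, 12.4, 13.2, 14.4, 15.1, 18.3, 20.2, 21.8, 23.8, 25.4, 26.7, 28.8, 36.7.
n = 18.
P25: rank ⌈25/100·18⌉ = 5 → 11.6.
P75: rank ⌈75/100·18⌉ = 14 → 23.8.
Difference: 23.8 − 11.6 = 12.2.

12.20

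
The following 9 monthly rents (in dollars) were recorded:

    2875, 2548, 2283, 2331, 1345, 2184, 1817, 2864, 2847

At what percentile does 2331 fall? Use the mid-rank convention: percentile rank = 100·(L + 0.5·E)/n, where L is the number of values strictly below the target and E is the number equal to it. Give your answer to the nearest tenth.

Sorted: 1345, 1817, 2184, 2283, 2331, 2548, 2847, 2864, 2875.
Count below 2331: L = 4; count equal: E = 1; n = 9.
Percentile rank = 100·(4 + 0.5·1)/9 = 100·4.5/9 = 50.

50.0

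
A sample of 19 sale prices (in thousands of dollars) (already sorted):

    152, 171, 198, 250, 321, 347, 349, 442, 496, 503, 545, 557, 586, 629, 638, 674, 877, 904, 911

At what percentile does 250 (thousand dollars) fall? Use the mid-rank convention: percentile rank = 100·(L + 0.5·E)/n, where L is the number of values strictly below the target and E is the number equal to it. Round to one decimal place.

Count below 250: L = 3; count equal: E = 1; n = 19.
Percentile rank = 100·(3 + 0.5·1)/19 = 100·3.5/19 = 18.42.

18.4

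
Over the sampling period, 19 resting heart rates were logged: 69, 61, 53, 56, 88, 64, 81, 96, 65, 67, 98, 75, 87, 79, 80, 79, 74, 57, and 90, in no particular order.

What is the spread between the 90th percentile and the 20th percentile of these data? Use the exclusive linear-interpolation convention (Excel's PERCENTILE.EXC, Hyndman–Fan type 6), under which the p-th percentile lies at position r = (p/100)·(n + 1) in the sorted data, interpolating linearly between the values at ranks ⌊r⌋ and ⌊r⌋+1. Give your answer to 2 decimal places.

Sorted: 53, 56, 57, 61, 64, 65, 67, 69, 74, 75, 79, 79, 80, 81, 87, 88, 90, 96, 98.
n = 19.
P20: r = 4 (integer) → 61.
P90: r = 18 (integer) → 96.
Difference: 96 − 61 = 35.

35.00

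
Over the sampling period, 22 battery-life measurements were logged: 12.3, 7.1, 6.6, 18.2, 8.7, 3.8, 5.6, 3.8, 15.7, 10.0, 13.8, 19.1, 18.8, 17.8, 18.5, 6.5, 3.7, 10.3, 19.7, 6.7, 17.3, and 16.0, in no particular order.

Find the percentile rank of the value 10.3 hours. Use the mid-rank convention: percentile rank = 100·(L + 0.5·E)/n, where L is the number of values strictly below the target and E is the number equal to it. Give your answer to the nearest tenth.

47.7

Sorted: 3.7, 3.8, 3.8, 5.6, 6.5, 6.6, 6.7, 7.1, 8.7, 10.0, 10.3, 12.3, 13.8, 15.7, 16.0, 17.3, 17.8, 18.2, 18.5, 18.8, 19.1, 19.7.
Count below 10.3: L = 10; count equal: E = 1; n = 22.
Percentile rank = 100·(10 + 0.5·1)/22 = 100·10.5/22 = 47.73.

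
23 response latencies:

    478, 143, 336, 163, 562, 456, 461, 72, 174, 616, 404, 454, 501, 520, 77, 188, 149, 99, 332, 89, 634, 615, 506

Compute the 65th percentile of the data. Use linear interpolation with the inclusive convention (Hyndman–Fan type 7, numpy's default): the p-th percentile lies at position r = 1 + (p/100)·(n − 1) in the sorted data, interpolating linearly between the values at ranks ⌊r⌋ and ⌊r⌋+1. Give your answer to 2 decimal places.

Sorted: 72, 77, 89, 99, 143, 149, 163, 174, 188, 332, 336, 404, 454, 456, 461, 478, 501, 506, 520, 562, 615, 616, 634.
n = 23.
r = 1 + (65/100)·(23 − 1) = 1 + 14.3 = 15.3.
Rank 15 is 461 and rank 16 is 478.
Interpolate: 461 + 0.3·(478 − 461) = 461 + 0.3·17 = 466.1.

466.10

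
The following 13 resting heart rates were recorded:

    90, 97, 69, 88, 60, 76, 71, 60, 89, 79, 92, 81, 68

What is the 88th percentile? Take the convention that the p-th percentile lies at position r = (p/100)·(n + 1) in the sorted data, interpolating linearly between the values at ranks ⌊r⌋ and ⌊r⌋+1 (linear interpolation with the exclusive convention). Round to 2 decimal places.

93.60

Sorted: 60, 60, 68, 69, 71, 76, 79, 81, 88, 89, 90, 92, 97.
n = 13.
r = (88/100)·(13 + 1) = 12.32.
Rank 12 is 92 and rank 13 is 97.
Interpolate: 92 + 0.32·(97 − 92) = 92 + 0.32·5 = 93.6.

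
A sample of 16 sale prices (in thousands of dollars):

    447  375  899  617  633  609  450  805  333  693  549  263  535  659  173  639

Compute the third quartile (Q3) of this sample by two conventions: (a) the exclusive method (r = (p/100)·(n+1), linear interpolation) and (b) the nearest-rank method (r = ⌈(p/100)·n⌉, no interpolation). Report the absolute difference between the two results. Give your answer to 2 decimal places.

15.00

Sorted: 173, 263, 333, 375, 447, 450, 535, 549, 609, 617, 633, 639, 659, 693, 805, 899.
n = 16.
(a) r = 12.75; between ranks 12 (639) and 13 (659): 654.
(b) the nearest-rank method: rank 12 → 639.
|654 − 639| = 15.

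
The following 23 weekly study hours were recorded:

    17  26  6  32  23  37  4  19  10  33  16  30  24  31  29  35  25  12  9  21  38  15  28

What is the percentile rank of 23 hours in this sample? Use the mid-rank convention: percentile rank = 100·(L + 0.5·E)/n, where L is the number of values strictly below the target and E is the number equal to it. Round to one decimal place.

Sorted: 4, 6, 9, 10, 12, 15, 16, 17, 19, 21, 23, 24, 25, 26, 28, 29, 30, 31, 32, 33, 35, 37, 38.
Count below 23: L = 10; count equal: E = 1; n = 23.
Percentile rank = 100·(10 + 0.5·1)/23 = 100·10.5/23 = 45.65.

45.7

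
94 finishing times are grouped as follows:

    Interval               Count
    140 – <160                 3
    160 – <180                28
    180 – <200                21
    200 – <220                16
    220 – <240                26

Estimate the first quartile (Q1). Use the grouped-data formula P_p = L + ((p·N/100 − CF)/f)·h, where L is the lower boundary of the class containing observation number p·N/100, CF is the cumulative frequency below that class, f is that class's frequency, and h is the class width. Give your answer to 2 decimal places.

N = 94; target position k = 25/100 · 94 = 23.5.
Cumulative frequencies: 3, 31, 52, 68, 94.
Observation 23.5 falls in the class 160 – <180.
L = 160, CF = 3, f = 28, h = 20.
P25 = 160 + ((23.5 − 3)/28)·20 = 160 + 14.6429 = 174.643.

174.64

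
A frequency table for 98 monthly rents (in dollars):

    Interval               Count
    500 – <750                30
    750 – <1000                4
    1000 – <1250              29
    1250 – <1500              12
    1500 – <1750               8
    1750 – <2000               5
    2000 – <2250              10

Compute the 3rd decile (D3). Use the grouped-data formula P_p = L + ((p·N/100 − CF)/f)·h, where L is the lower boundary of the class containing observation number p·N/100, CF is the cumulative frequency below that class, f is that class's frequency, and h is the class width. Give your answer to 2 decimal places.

N = 98; target position k = 30/100 · 98 = 29.4.
Cumulative frequencies: 30, 34, 63, 75, 83, 88, 98.
Observation 29.4 falls in the class 500 – <750.
L = 500, CF = 0, f = 30, h = 250.
P30 = 500 + ((29.4 − 0)/30)·250 = 500 + 245 = 745.

745.00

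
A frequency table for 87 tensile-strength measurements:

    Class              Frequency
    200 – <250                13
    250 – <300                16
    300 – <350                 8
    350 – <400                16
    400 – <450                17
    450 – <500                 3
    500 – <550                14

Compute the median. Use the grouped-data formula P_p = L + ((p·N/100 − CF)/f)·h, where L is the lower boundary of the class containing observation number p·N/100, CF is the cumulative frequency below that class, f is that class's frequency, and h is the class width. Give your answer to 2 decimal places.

N = 87; target position k = 50/100 · 87 = 43.5.
Cumulative frequencies: 13, 29, 37, 53, 70, 73, 87.
Observation 43.5 falls in the class 350 – <400.
L = 350, CF = 37, f = 16, h = 50.
P50 = 350 + ((43.5 − 37)/16)·50 = 350 + 20.3125 = 370.312.

370.31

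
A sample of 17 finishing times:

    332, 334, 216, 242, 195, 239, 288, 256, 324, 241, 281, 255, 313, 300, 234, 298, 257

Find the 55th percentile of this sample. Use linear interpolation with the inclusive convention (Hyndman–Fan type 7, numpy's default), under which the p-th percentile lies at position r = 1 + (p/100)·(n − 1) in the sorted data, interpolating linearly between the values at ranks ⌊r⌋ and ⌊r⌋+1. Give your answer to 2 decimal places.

276.20

Sorted: 195, 216, 234, 239, 241, 242, 255, 256, 257, 281, 288, 298, 300, 313, 324, 332, 334.
n = 17.
r = 1 + (55/100)·(17 − 1) = 1 + 8.8 = 9.8.
Rank 9 is 257 and rank 10 is 281.
Interpolate: 257 + 0.8·(281 − 257) = 257 + 0.8·24 = 276.2.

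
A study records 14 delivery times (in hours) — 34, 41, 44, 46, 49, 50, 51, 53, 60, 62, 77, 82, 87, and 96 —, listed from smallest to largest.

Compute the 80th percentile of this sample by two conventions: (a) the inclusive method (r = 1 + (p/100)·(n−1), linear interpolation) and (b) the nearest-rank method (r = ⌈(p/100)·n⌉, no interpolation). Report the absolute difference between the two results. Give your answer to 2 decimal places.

n = 14.
(a) r = 11.4; between ranks 11 (77) and 12 (82): 79.
(b) the nearest-rank method: rank 12 → 82.
|79 − 82| = 3.

3.00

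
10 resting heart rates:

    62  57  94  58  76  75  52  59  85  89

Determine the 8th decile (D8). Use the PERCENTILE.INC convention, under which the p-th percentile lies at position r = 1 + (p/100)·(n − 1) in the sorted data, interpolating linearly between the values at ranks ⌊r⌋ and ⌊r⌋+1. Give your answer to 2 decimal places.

Sorted: 52, 57, 58, 59, 62, 75, 76, 85, 89, 94.
n = 10.
r = 1 + (80/100)·(10 − 1) = 1 + 7.2 = 8.2.
Rank 8 is 85 and rank 9 is 89.
Interpolate: 85 + 0.2·(89 − 85) = 85 + 0.2·4 = 85.8.

85.80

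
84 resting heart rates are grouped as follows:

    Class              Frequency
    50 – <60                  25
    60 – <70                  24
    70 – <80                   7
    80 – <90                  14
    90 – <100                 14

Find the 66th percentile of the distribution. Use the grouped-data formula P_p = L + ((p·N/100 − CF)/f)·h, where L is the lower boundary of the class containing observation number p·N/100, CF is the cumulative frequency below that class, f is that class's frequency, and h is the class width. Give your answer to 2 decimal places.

79.20

N = 84; target position k = 66/100 · 84 = 55.44.
Cumulative frequencies: 25, 49, 56, 70, 84.
Observation 55.44 falls in the class 70 – <80.
L = 70, CF = 49, f = 7, h = 10.
P66 = 70 + ((55.44 − 49)/7)·10 = 70 + 9.2 = 79.2.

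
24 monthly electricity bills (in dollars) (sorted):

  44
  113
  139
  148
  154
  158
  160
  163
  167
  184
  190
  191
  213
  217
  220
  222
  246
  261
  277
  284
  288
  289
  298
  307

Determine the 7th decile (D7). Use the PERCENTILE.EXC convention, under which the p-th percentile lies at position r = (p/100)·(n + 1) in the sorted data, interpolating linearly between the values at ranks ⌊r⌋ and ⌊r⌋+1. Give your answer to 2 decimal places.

253.50

n = 24.
r = (70/100)·(24 + 1) = 17.5.
Rank 17 is 246 and rank 18 is 261.
Interpolate: 246 + 0.5·(261 − 246) = 246 + 0.5·15 = 253.5.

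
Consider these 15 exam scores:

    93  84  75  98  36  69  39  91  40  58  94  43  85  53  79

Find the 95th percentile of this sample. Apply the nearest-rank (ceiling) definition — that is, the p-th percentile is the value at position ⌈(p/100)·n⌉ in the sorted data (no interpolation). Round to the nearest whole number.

Sorted: 36, 39, 40, 43, 53, 58, 69, 75, 79, 84, 85, 91, 93, 94, 98.
n = 15.
Position = ⌈95/100 · 15⌉ = ⌈14.25⌉ = 15.
The value at rank 15 is 98.

98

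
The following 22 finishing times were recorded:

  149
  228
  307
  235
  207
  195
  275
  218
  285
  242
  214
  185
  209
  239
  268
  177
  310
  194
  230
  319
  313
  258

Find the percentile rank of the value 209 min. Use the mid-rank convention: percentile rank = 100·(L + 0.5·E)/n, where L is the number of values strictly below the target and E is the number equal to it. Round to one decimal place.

29.5

Sorted: 149, 177, 185, 194, 195, 207, 209, 214, 218, 228, 230, 235, 239, 242, 258, 268, 275, 285, 307, 310, 313, 319.
Count below 209: L = 6; count equal: E = 1; n = 22.
Percentile rank = 100·(6 + 0.5·1)/22 = 100·6.5/22 = 29.55.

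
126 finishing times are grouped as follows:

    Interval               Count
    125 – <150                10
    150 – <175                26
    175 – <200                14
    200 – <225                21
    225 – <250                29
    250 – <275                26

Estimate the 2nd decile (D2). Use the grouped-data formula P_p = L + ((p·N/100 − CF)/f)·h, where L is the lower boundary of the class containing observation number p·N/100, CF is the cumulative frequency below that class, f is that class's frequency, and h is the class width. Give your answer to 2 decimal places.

N = 126; target position k = 20/100 · 126 = 25.2.
Cumulative frequencies: 10, 36, 50, 71, 100, 126.
Observation 25.2 falls in the class 150 – <175.
L = 150, CF = 10, f = 26, h = 25.
P20 = 150 + ((25.2 − 10)/26)·25 = 150 + 14.6154 = 164.615.

164.62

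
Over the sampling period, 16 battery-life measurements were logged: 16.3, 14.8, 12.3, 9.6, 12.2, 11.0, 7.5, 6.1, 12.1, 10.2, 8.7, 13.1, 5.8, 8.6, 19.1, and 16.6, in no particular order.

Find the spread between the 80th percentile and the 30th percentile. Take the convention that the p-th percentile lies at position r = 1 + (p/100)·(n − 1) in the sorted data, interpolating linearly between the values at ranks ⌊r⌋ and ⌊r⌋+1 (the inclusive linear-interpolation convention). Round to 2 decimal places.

5.65

Sorted: 5.8, 6.1, 7.5, 8.6, 8.7, 9.6, 10.2, 11.0, 12.1, 12.2, 12.3, 13.1, 14.8, 16.3, 16.6, 19.1.
n = 16.
P30: r = 5.5; ranks 5–6 are 8.7, 9.6; interpolating gives 9.15.
P80: r = 13 (integer) → 14.8.
Difference: 14.8 − 9.15 = 5.65.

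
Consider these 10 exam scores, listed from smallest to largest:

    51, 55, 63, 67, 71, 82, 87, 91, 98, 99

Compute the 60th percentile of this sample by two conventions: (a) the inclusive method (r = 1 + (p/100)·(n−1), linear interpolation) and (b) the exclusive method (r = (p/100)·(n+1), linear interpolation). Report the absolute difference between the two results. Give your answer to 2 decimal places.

1.00

n = 10.
(a) r = 6.4; between ranks 6 (82) and 7 (87): 84.
(b) r = 6.6; between ranks 6 (82) and 7 (87): 85.
|84 − 85| = 1.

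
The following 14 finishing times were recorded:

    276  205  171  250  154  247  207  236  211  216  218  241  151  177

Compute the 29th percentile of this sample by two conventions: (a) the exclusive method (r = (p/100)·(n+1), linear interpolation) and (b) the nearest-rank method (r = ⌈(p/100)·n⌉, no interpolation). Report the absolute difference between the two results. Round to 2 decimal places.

Sorted: 151, 154, 171, 177, 205, 207, 211, 216, 218, 236, 241, 247, 250, 276.
n = 14.
(a) r = 4.35; between ranks 4 (177) and 5 (205): 186.8.
(b) the nearest-rank method: rank 5 → 205.
|186.8 − 205| = 18.2.

18.20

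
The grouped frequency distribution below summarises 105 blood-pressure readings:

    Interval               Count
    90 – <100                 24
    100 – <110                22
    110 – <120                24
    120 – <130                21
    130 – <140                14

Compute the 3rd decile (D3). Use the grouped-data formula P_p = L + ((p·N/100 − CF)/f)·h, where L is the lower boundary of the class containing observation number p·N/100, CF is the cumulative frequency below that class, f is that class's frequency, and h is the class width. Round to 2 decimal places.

N = 105; target position k = 30/100 · 105 = 31.5.
Cumulative frequencies: 24, 46, 70, 91, 105.
Observation 31.5 falls in the class 100 – <110.
L = 100, CF = 24, f = 22, h = 10.
P30 = 100 + ((31.5 − 24)/22)·10 = 100 + 3.40909 = 103.409.

103.41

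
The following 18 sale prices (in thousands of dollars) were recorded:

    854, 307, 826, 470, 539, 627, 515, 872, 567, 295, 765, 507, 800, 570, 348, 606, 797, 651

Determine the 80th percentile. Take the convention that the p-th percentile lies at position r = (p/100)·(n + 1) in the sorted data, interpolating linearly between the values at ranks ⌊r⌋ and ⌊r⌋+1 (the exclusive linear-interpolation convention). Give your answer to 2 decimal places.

Sorted: 295, 307, 348, 470, 507, 515, 539, 567, 570, 606, 627, 651, 765, 797, 800, 826, 854, 872.
n = 18.
r = (80/100)·(18 + 1) = 15.2.
Rank 15 is 800 and rank 16 is 826.
Interpolate: 800 + 0.2·(826 − 800) = 800 + 0.2·26 = 805.2.

805.20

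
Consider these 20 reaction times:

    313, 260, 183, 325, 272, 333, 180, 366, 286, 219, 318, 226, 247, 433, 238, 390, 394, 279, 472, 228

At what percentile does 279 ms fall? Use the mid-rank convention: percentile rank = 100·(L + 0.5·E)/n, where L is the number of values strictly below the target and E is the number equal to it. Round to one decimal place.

47.5

Sorted: 180, 183, 219, 226, 228, 238, 247, 260, 272, 279, 286, 313, 318, 325, 333, 366, 390, 394, 433, 472.
Count below 279: L = 9; count equal: E = 1; n = 20.
Percentile rank = 100·(9 + 0.5·1)/20 = 100·9.5/20 = 47.5.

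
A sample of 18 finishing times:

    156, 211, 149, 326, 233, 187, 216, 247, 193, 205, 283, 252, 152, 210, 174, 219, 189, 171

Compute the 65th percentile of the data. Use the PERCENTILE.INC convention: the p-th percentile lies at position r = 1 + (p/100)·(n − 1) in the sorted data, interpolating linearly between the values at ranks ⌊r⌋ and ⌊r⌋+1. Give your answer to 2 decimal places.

216.15

Sorted: 149, 152, 156, 171, 174, 187, 189, 193, 205, 210, 211, 216, 219, 233, 247, 252, 283, 326.
n = 18.
r = 1 + (65/100)·(18 − 1) = 1 + 11.05 = 12.05.
Rank 12 is 216 and rank 13 is 219.
Interpolate: 216 + 0.05·(219 − 216) = 216 + 0.05·3 = 216.15.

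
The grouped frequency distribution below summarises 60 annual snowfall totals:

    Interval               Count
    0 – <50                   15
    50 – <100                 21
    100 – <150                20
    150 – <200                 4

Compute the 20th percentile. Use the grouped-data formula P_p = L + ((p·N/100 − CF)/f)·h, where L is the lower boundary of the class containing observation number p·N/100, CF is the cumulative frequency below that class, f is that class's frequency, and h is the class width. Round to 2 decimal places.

N = 60; target position k = 20/100 · 60 = 12.
Cumulative frequencies: 15, 36, 56, 60.
Observation 12 falls in the class 0 – <50.
L = 0, CF = 0, f = 15, h = 50.
P20 = 0 + ((12 − 0)/15)·50 = 0 + 40 = 40.

40.00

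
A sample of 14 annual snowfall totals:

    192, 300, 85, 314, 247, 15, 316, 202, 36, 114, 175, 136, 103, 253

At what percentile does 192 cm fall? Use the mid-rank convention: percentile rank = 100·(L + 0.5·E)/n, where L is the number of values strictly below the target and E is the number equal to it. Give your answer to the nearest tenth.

53.6

Sorted: 15, 36, 85, 103, 114, 136, 175, 192, 202, 247, 253, 300, 314, 316.
Count below 192: L = 7; count equal: E = 1; n = 14.
Percentile rank = 100·(7 + 0.5·1)/14 = 100·7.5/14 = 53.57.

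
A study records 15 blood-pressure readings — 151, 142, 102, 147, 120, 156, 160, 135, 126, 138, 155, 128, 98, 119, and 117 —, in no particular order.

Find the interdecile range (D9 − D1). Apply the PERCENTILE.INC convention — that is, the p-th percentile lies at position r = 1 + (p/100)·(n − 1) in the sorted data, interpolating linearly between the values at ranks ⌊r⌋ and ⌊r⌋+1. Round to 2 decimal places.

Sorted: 98, 102, 117, 119, 120, 126, 128, 135, 138, 142, 147, 151, 155, 156, 160.
n = 15.
P10: r = 2.4; ranks 2–3 are 102, 117; interpolating gives 108.
P90: r = 13.6; ranks 13–14 are 155, 156; interpolating gives 155.6.
Difference: 155.6 − 108 = 47.6.

47.60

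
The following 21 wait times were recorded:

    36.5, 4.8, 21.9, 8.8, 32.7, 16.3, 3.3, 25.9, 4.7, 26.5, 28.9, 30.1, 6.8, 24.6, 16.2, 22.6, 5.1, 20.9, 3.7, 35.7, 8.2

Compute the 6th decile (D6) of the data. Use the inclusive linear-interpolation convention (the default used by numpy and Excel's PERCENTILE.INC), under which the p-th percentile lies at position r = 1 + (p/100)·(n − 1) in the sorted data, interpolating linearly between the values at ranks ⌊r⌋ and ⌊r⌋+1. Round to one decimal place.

Sorted: 3.3, 3.7, 4.7, 4.8, 5.1, 6.8, 8.2, 8.8, 16.2, 16.3, 20.9, 21.9, 22.6, 24.6, 25.9, 26.5, 28.9, 30.1, 32.7, 35.7, 36.5.
n = 21.
r = 1 + (60/100)·(21 − 1) = 1 + 12 = 13.
r is an integer, so P60 is the value at rank 13: 22.6.

22.6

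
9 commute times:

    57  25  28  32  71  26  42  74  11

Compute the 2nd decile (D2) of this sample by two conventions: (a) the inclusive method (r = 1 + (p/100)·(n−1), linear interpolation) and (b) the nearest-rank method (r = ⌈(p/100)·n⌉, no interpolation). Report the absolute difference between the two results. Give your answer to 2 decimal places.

0.60

Sorted: 11, 25, 26, 28, 32, 42, 57, 71, 74.
n = 9.
(a) r = 2.6; between ranks 2 (25) and 3 (26): 25.6.
(b) the nearest-rank method: rank 2 → 25.
|25.6 − 25| = 0.6.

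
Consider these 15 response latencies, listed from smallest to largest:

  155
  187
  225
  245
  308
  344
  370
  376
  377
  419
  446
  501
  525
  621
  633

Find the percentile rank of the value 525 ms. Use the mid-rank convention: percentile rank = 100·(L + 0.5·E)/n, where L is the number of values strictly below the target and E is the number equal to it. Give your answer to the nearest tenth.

83.3

Count below 525: L = 12; count equal: E = 1; n = 15.
Percentile rank = 100·(12 + 0.5·1)/15 = 100·12.5/15 = 83.33.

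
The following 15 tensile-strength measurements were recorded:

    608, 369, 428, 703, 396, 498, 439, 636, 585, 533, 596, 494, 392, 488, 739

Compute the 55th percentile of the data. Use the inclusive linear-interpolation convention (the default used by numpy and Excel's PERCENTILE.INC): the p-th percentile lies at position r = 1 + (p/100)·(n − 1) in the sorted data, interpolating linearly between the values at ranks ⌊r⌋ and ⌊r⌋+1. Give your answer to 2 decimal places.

522.50

Sorted: 369, 392, 396, 428, 439, 488, 494, 498, 533, 585, 596, 608, 636, 703, 739.
n = 15.
r = 1 + (55/100)·(15 − 1) = 1 + 7.7 = 8.7.
Rank 8 is 498 and rank 9 is 533.
Interpolate: 498 + 0.7·(533 − 498) = 498 + 0.7·35 = 522.5.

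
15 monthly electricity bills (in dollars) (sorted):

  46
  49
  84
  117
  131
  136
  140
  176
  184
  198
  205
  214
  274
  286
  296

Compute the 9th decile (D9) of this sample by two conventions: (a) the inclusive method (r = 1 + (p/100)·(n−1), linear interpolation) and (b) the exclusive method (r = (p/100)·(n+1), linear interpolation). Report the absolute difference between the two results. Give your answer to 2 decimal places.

8.80

n = 15.
(a) r = 13.6; between ranks 13 (274) and 14 (286): 281.2.
(b) r = 14.4; between ranks 14 (286) and 15 (296): 290.
|281.2 − 290| = 8.8.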